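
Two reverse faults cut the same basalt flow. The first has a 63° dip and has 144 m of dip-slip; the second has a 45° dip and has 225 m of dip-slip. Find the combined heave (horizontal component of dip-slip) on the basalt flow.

224 m

heave_A = 144 × cos(63°) = 65.37 m
heave_B = 225 × cos(45°) = 159.1 m
total = 65.37 + 159.1 = 224 m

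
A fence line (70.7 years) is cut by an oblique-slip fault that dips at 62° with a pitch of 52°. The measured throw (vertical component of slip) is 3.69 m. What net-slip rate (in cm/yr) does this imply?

dip-slip = throw / sin(dip) = 3.69 / sin(62°) = 4.179 m
net slip = dip-slip / sin(rake) = 4.179 / sin(52°) = 5.303 m
rate = 5.303 m / 70.7 years = 0.0750 m/yr = 7.50 cm/yr

7.50 cm/yr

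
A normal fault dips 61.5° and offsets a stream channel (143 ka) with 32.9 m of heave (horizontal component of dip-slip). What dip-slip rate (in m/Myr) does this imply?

dip-slip = heave / cos(dip) = 32.9 m / cos(61.5°) = 68.95 m
rate = 68.95 m / 143 ka = 0.000482 m/yr = 482 m/Myr

482 m/Myr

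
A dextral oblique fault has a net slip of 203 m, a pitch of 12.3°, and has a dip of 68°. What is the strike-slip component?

198 m

strike-slip = net slip × cos(rake) = 203 m × cos(12.3°) = 198 m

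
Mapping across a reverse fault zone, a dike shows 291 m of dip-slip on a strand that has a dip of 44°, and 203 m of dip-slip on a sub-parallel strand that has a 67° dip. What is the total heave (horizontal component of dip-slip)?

heave_A = 291 × cos(44°) = 209.3 m
heave_B = 203 × cos(67°) = 79.32 m
total = 209.3 + 79.32 = 289 m

289 m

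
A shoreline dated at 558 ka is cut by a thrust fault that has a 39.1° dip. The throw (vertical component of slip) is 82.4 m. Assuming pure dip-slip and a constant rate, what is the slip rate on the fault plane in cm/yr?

dip-slip = throw / sin(dip) = 82.4 m / sin(39.1°) = 130.7 m
rate = 130.7 m / 558 ka = 0.000234 m/yr = 0.0234 cm/yr

0.0234 cm/yr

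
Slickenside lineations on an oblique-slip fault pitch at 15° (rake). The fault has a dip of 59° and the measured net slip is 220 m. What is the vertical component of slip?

dip-slip = net slip × sin(rake) = 220 m × sin(15°) = 56.94 m
throw = dip-slip × sin(dip) = 56.94 × sin(59°) = 48.8 m

48.8 m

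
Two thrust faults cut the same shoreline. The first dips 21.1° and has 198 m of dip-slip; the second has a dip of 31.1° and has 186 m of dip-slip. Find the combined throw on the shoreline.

167 m

throw_A = 198 × sin(21.1°) = 71.28 m
throw_B = 186 × sin(31.1°) = 96.08 m
total = 71.28 + 96.08 = 167 m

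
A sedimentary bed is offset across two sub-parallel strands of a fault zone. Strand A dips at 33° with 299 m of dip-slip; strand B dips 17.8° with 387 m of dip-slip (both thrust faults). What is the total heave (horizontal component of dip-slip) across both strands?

heave_A = 299 × cos(33°) = 250.8 m
heave_B = 387 × cos(17.8°) = 368.5 m
total = 250.8 + 368.5 = 619 m

619 m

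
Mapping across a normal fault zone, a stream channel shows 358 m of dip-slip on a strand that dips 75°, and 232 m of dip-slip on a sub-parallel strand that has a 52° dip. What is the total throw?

529 m

throw_A = 358 × sin(75°) = 345.8 m
throw_B = 232 × sin(52°) = 182.8 m
total = 345.8 + 182.8 = 529 m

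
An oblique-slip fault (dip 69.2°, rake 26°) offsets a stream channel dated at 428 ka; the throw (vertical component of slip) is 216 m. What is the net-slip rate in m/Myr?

dip-slip = throw / sin(dip) = 216 / sin(69.2°) = 231.1 m
net slip = dip-slip / sin(rake) = 231.1 / sin(26°) = 527.1 m
rate = 527.1 m / 428 ka = 0.00123 m/yr = 1230 m/Myr

1230 m/Myr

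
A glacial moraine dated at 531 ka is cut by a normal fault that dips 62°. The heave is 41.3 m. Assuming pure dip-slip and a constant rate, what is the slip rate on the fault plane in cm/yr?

dip-slip = heave / cos(dip) = 41.3 m / cos(62°) = 87.97 m
rate = 87.97 m / 531 ka = 0.000166 m/yr = 0.0166 cm/yr

0.0166 cm/yr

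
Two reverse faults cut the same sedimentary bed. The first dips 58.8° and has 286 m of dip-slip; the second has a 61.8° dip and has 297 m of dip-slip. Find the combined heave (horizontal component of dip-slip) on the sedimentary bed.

heave_A = 286 × cos(58.8°) = 148.2 m
heave_B = 297 × cos(61.8°) = 140.3 m
total = 148.2 + 140.3 = 289 m

289 m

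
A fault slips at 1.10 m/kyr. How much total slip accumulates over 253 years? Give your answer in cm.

27.8 cm

slip = rate × time = 1.10 m/kyr × 253 years = 0.278 m = 27.8 cm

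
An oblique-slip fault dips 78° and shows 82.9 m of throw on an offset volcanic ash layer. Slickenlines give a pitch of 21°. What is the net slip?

236 m

dip-slip = throw / sin(dip) = 82.9 / sin(78°) = 84.75 m
net slip = dip-slip / sin(rake) = 84.75 / sin(21°) = 236 m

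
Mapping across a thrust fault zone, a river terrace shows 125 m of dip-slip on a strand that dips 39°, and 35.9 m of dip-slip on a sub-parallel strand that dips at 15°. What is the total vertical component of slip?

88 m

throw_A = 125 × sin(39°) = 78.67 m
throw_B = 35.9 × sin(15°) = 9.292 m
total = 78.67 + 9.292 = 88 m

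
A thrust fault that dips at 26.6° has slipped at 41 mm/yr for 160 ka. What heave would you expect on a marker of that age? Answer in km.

dip-slip = rate × time = 41 mm/yr × 160 ka = 6560 m
heave = dip-slip × cos(dip) = 6560 × cos(26.6°) = 5870 m = 5.87 km

5.87 km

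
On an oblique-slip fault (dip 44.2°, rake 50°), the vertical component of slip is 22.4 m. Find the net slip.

41.9 m

dip-slip = throw / sin(dip) = 22.4 / sin(44.2°) = 32.13 m
net slip = dip-slip / sin(rake) = 32.13 / sin(50°) = 41.9 m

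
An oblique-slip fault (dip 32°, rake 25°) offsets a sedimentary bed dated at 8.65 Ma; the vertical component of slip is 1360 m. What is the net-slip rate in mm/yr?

dip-slip = throw / sin(dip) = 1360 / sin(32°) = 2566 m
net slip = dip-slip / sin(rake) = 2566 / sin(25°) = 6073 m
rate = 6073 m / 8.65 Ma = 0.000702 m/yr = 0.702 mm/yr

0.702 mm/yr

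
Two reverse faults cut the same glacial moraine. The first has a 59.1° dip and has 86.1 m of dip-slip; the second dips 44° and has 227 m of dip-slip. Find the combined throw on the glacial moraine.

232 m

throw_A = 86.1 × sin(59.1°) = 73.88 m
throw_B = 227 × sin(44°) = 157.7 m
total = 73.88 + 157.7 = 232 m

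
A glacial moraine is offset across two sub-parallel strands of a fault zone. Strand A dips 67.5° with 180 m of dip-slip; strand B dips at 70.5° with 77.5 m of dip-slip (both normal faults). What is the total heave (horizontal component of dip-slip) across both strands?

heave_A = 180 × cos(67.5°) = 68.88 m
heave_B = 77.5 × cos(70.5°) = 25.87 m
total = 68.88 + 25.87 = 94.8 m

94.8 m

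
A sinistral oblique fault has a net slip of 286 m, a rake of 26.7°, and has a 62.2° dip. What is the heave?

dip-slip = net slip × sin(rake) = 286 m × sin(26.7°) = 128.5 m
heave = dip-slip × cos(dip) = 128.5 × cos(62.2°) = 59.9 m

59.9 m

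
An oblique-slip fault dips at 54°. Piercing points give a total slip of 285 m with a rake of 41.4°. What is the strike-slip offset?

strike-slip = net slip × cos(rake) = 285 m × cos(41.4°) = 214 m

214 m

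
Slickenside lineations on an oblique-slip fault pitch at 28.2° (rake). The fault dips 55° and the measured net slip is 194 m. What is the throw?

75.1 m

dip-slip = net slip × sin(rake) = 194 m × sin(28.2°) = 91.67 m
throw = dip-slip × sin(dip) = 91.67 × sin(55°) = 75.1 m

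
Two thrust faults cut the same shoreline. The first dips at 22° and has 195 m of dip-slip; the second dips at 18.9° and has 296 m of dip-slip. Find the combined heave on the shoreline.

461 m

heave_A = 195 × cos(22°) = 180.8 m
heave_B = 296 × cos(18.9°) = 280 m
total = 180.8 + 280 = 461 m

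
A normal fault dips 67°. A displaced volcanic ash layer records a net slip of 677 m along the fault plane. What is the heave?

265 m

heave = dip-slip × cos(dip) = 677 m × cos(67°) = 265 m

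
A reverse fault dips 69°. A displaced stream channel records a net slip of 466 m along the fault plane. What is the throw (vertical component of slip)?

throw = dip-slip × sin(dip) = 466 m × sin(69°) = 435 m

435 m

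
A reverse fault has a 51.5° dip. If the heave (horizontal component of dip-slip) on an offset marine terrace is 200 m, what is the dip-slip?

321 m

dip-slip = heave / cos(dip) = 200 / cos(51.5°) = 321 m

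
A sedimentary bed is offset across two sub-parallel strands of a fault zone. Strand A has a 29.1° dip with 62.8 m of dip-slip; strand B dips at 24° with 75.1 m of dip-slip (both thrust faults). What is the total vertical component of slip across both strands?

61.1 m

throw_A = 62.8 × sin(29.1°) = 30.54 m
throw_B = 75.1 × sin(24°) = 30.55 m
total = 30.54 + 30.55 = 61.1 m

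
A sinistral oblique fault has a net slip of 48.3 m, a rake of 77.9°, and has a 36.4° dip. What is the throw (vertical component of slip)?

dip-slip = net slip × sin(rake) = 48.3 m × sin(77.9°) = 47.23 m
throw = dip-slip × sin(dip) = 47.23 × sin(36.4°) = 28 m

28 m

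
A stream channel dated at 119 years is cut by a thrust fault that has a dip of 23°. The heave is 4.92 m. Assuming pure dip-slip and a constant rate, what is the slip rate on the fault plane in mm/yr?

dip-slip = heave / cos(dip) = 4.92 m / cos(23°) = 5.345 m
rate = 5.345 m / 119 years = 0.0449 m/yr = 44.9 mm/yr

44.9 mm/yr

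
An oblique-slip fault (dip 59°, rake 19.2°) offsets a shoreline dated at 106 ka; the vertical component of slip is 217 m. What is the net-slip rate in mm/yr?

dip-slip = throw / sin(dip) = 217 / sin(59°) = 253.2 m
net slip = dip-slip / sin(rake) = 253.2 / sin(19.2°) = 769.8 m
rate = 769.8 m / 106 ka = 0.00726 m/yr = 7.26 mm/yr

7.26 mm/yr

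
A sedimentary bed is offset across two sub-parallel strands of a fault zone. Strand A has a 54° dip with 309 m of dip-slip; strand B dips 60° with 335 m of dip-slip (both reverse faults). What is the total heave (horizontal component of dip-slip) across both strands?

heave_A = 309 × cos(54°) = 181.6 m
heave_B = 335 × cos(60°) = 167.5 m
total = 181.6 + 167.5 = 349 m

349 m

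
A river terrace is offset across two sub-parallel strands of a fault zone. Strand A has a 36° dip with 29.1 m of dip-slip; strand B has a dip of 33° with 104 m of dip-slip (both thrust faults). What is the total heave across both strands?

111 m

heave_A = 29.1 × cos(36°) = 23.54 m
heave_B = 104 × cos(33°) = 87.22 m
total = 23.54 + 87.22 = 111 m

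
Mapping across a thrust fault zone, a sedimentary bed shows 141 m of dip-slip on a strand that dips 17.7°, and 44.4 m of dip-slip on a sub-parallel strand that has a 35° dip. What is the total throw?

throw_A = 141 × sin(17.7°) = 42.87 m
throw_B = 44.4 × sin(35°) = 25.47 m
total = 42.87 + 25.47 = 68.3 m

68.3 m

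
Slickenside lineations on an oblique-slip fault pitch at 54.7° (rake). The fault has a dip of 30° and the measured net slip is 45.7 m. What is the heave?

dip-slip = net slip × sin(rake) = 45.7 m × sin(54.7°) = 37.30 m
heave = dip-slip × cos(dip) = 37.30 × cos(30°) = 32.3 m

32.3 m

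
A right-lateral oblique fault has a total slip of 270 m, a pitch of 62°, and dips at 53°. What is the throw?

190 m

dip-slip = net slip × sin(rake) = 270 m × sin(62°) = 238.4 m
throw = dip-slip × sin(dip) = 238.4 × sin(53°) = 190 m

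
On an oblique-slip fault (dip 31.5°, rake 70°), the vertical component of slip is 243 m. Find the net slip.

dip-slip = throw / sin(dip) = 243 / sin(31.5°) = 465.1 m
net slip = dip-slip / sin(rake) = 465.1 / sin(70°) = 495 m

495 m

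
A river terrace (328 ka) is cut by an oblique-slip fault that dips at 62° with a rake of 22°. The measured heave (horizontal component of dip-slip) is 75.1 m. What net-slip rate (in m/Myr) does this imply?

1300 m/Myr

dip-slip = heave / cos(dip) = 75.1 / cos(62°) = 160 m
net slip = dip-slip / sin(rake) = 160 / sin(22°) = 427 m
rate = 427 m / 328 ka = 0.00130 m/yr = 1300 m/Myr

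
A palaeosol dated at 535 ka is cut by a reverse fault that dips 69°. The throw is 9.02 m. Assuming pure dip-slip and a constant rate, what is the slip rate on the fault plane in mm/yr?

dip-slip = throw / sin(dip) = 9.02 m / sin(69°) = 9.662 m
rate = 9.662 m / 535 ka = 0.0000181 m/yr = 0.0181 mm/yr

0.0181 mm/yr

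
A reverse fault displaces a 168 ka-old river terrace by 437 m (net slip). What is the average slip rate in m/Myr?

rate = 437 m / 168 ka = 0.00260 m/yr = 2600 m/Myr

2600 m/Myr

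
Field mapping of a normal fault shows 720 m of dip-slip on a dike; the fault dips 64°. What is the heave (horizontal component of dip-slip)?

heave = dip-slip × cos(dip) = 720 m × cos(64°) = 316 m

316 m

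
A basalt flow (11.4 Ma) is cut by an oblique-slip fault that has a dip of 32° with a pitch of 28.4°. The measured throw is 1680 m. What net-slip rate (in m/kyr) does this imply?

0.585 m/kyr

dip-slip = throw / sin(dip) = 1680 / sin(32°) = 3170 m
net slip = dip-slip / sin(rake) = 3170 / sin(28.4°) = 6666 m
rate = 6666 m / 11.4 Ma = 0.000585 m/yr = 0.585 m/kyr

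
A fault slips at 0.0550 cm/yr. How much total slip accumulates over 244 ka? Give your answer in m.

134 m

slip = rate × time = 0.0550 cm/yr × 244 ka = 134 m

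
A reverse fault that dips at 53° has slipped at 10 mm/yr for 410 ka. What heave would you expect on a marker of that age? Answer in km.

2.47 km

dip-slip = rate × time = 10 mm/yr × 410 ka = 4100 m
heave = dip-slip × cos(dip) = 4100 × cos(53°) = 2470 m = 2.47 km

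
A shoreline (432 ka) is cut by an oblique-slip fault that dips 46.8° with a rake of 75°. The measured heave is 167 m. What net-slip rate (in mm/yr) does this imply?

dip-slip = heave / cos(dip) = 167 / cos(46.8°) = 244 m
net slip = dip-slip / sin(rake) = 244 / sin(75°) = 252.6 m
rate = 252.6 m / 432 ka = 0.000585 m/yr = 0.585 mm/yr

0.585 mm/yr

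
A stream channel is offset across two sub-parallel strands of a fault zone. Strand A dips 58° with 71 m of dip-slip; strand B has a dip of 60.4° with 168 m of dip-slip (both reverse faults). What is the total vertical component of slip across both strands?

206 m

throw_A = 71 × sin(58°) = 60.21 m
throw_B = 168 × sin(60.4°) = 146.1 m
total = 60.21 + 146.1 = 206 m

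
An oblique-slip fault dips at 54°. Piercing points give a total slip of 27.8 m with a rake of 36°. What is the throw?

13.2 m

dip-slip = net slip × sin(rake) = 27.8 m × sin(36°) = 16.34 m
throw = dip-slip × sin(dip) = 16.34 × sin(54°) = 13.2 m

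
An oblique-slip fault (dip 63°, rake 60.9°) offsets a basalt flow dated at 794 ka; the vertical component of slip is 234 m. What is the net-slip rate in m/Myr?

dip-slip = throw / sin(dip) = 234 / sin(63°) = 262.6 m
net slip = dip-slip / sin(rake) = 262.6 / sin(60.9°) = 300.6 m
rate = 300.6 m / 794 ka = 0.000379 m/yr = 379 m/Myr

379 m/Myr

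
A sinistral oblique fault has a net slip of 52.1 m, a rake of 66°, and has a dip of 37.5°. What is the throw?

dip-slip = net slip × sin(rake) = 52.1 m × sin(66°) = 47.60 m
throw = dip-slip × sin(dip) = 47.60 × sin(37.5°) = 29 m

29 m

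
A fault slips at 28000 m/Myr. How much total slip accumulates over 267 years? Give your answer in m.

7.48 m

slip = rate × time = 28000 m/Myr × 267 years = 7.48 m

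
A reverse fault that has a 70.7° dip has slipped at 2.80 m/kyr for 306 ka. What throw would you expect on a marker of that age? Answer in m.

809 m

dip-slip = rate × time = 2.80 m/kyr × 306 ka = 856.8 m
throw = dip-slip × sin(dip) = 856.8 × sin(70.7°) = 809 m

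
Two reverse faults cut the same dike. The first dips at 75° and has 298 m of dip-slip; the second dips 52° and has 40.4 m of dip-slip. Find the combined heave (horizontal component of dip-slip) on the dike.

102 m

heave_A = 298 × cos(75°) = 77.13 m
heave_B = 40.4 × cos(52°) = 24.87 m
total = 77.13 + 24.87 = 102 m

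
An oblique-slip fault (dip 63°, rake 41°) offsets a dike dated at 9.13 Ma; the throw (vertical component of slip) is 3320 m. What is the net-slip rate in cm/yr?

dip-slip = throw / sin(dip) = 3320 / sin(63°) = 3726 m
net slip = dip-slip / sin(rake) = 3726 / sin(41°) = 5680 m
rate = 5680 m / 9.13 Ma = 0.000622 m/yr = 0.0622 cm/yr

0.0622 cm/yr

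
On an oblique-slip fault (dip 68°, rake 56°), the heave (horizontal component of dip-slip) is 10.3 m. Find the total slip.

33.2 m

dip-slip = heave / cos(dip) = 10.3 / cos(68°) = 27.50 m
net slip = dip-slip / sin(rake) = 27.50 / sin(56°) = 33.2 m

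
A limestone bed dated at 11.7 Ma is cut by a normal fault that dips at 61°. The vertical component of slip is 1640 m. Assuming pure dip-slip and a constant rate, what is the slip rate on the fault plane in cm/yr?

0.0160 cm/yr

dip-slip = throw / sin(dip) = 1640 m / sin(61°) = 1875 m
rate = 1875 m / 11.7 Ma = 0.000160 m/yr = 0.0160 cm/yr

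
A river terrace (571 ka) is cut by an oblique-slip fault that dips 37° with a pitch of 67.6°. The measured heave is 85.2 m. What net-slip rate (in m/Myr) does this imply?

dip-slip = heave / cos(dip) = 85.2 / cos(37°) = 106.7 m
net slip = dip-slip / sin(rake) = 106.7 / sin(67.6°) = 115.4 m
rate = 115.4 m / 571 ka = 0.000202 m/yr = 202 m/Myr

202 m/Myr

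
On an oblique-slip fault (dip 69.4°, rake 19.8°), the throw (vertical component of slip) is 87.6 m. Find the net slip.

276 m

dip-slip = throw / sin(dip) = 87.6 / sin(69.4°) = 93.58 m
net slip = dip-slip / sin(rake) = 93.58 / sin(19.8°) = 276 m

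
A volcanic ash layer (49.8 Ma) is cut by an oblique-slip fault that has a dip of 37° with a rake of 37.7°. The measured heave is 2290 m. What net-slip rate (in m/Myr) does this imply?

94.2 m/Myr

dip-slip = heave / cos(dip) = 2290 / cos(37°) = 2867 m
net slip = dip-slip / sin(rake) = 2867 / sin(37.7°) = 4689 m
rate = 4689 m / 49.8 Ma = 0.0000942 m/yr = 94.2 m/Myr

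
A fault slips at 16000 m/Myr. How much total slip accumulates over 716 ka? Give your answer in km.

slip = rate × time = 16000 m/Myr × 716 ka = 11500 m = 11.5 km

11.5 km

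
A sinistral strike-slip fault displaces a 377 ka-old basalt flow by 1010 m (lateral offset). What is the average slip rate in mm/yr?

2.68 mm/yr

rate = 1010 m / 377 ka = 0.00268 m/yr = 2.68 mm/yr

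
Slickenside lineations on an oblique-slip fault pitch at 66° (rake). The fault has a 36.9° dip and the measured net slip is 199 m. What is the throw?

109 m

dip-slip = net slip × sin(rake) = 199 m × sin(66°) = 181.8 m
throw = dip-slip × sin(dip) = 181.8 × sin(36.9°) = 109 m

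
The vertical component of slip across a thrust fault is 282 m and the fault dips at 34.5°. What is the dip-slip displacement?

498 m

dip-slip = throw / sin(dip) = 282 / sin(34.5°) = 498 m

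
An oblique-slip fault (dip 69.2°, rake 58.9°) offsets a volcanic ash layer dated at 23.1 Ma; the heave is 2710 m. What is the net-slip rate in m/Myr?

386 m/Myr

dip-slip = heave / cos(dip) = 2710 / cos(69.2°) = 7632 m
net slip = dip-slip / sin(rake) = 7632 / sin(58.9°) = 8913 m
rate = 8913 m / 23.1 Ma = 0.000386 m/yr = 386 m/Myr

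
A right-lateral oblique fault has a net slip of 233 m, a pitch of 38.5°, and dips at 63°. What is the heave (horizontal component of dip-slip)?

65.8 m

dip-slip = net slip × sin(rake) = 233 m × sin(38.5°) = 145 m
heave = dip-slip × cos(dip) = 145 × cos(63°) = 65.8 m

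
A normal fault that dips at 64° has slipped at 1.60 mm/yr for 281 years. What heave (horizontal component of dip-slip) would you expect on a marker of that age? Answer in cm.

19.7 cm

dip-slip = rate × time = 1.60 mm/yr × 281 years = 0.4496 m
heave = dip-slip × cos(dip) = 0.4496 × cos(64°) = 0.197 m = 19.7 cm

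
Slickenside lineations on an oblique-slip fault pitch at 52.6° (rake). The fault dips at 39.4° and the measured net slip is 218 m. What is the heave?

dip-slip = net slip × sin(rake) = 218 m × sin(52.6°) = 173.2 m
heave = dip-slip × cos(dip) = 173.2 × cos(39.4°) = 134 m

134 m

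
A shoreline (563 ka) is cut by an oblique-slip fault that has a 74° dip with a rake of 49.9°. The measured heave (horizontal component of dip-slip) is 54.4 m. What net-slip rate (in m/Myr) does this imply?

458 m/Myr

dip-slip = heave / cos(dip) = 54.4 / cos(74°) = 197.4 m
net slip = dip-slip / sin(rake) = 197.4 / sin(49.9°) = 258 m
rate = 258 m / 563 ka = 0.000458 m/yr = 458 m/Myr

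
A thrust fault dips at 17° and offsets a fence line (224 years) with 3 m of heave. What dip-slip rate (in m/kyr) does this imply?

14 m/kyr

dip-slip = heave / cos(dip) = 3 m / cos(17°) = 3.137 m
rate = 3.137 m / 224 years = 0.0140 m/yr = 14 m/kyr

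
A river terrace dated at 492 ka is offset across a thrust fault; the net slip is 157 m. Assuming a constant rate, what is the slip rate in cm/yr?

rate = 157 m / 492 ka = 0.000319 m/yr = 0.0319 cm/yr

0.0319 cm/yr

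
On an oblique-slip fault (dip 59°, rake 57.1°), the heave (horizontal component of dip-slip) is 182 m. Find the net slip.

421 m

dip-slip = heave / cos(dip) = 182 / cos(59°) = 353.4 m
net slip = dip-slip / sin(rake) = 353.4 / sin(57.1°) = 421 m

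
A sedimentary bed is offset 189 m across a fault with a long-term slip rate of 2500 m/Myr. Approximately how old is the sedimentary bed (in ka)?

75.6 ka

age = offset / rate = 189 m / (2500 m/Myr) = 75600 yr = 75.6 ka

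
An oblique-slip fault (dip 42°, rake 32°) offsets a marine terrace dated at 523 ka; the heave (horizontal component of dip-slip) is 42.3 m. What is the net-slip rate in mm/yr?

dip-slip = heave / cos(dip) = 42.3 / cos(42°) = 56.92 m
net slip = dip-slip / sin(rake) = 56.92 / sin(32°) = 107.4 m
rate = 107.4 m / 523 ka = 0.000205 m/yr = 0.205 mm/yr

0.205 mm/yr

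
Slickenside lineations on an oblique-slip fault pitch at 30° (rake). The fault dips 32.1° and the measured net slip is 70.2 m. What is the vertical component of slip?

dip-slip = net slip × sin(rake) = 70.2 m × sin(30°) = 35.10 m
throw = dip-slip × sin(dip) = 35.10 × sin(32.1°) = 18.7 m

18.7 m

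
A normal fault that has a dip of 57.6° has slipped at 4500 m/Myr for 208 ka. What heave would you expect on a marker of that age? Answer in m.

502 m

dip-slip = rate × time = 4500 m/Myr × 208 ka = 936 m
heave = dip-slip × cos(dip) = 936 × cos(57.6°) = 502 m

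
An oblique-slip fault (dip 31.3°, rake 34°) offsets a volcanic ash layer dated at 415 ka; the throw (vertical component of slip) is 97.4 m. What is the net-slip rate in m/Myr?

808 m/Myr

dip-slip = throw / sin(dip) = 97.4 / sin(31.3°) = 187.5 m
net slip = dip-slip / sin(rake) = 187.5 / sin(34°) = 335.3 m
rate = 335.3 m / 415 ka = 0.000808 m/yr = 808 m/Myr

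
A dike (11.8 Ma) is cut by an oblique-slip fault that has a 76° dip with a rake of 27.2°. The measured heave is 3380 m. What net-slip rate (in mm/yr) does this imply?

dip-slip = heave / cos(dip) = 3380 / cos(76°) = 13970 m
net slip = dip-slip / sin(rake) = 13970 / sin(27.2°) = 30570 m
rate = 30570 m / 11.8 Ma = 0.00259 m/yr = 2.59 mm/yr

2.59 mm/yr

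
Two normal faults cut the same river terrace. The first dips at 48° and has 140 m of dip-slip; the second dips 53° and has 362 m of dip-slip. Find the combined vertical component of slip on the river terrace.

throw_A = 140 × sin(48°) = 104 m
throw_B = 362 × sin(53°) = 289.1 m
total = 104 + 289.1 = 393 m

393 m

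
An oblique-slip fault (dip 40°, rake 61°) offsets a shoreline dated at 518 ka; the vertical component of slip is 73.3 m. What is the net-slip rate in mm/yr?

dip-slip = throw / sin(dip) = 73.3 / sin(40°) = 114 m
net slip = dip-slip / sin(rake) = 114 / sin(61°) = 130.4 m
rate = 130.4 m / 518 ka = 0.000252 m/yr = 0.252 mm/yr

0.252 mm/yr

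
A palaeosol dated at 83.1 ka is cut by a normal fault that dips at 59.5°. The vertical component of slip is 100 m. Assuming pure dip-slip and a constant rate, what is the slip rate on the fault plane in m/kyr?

dip-slip = throw / sin(dip) = 100 m / sin(59.5°) = 116.1 m
rate = 116.1 m / 83.1 ka = 0.00140 m/yr = 1.40 m/kyr

1.40 m/kyr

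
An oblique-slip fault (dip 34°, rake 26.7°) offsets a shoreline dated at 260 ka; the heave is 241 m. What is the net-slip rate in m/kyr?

dip-slip = heave / cos(dip) = 241 / cos(34°) = 290.7 m
net slip = dip-slip / sin(rake) = 290.7 / sin(26.7°) = 647 m
rate = 647 m / 260 ka = 0.00249 m/yr = 2.49 m/kyr

2.49 m/kyr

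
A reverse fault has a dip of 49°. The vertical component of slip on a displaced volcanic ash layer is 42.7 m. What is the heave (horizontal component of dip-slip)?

heave = throw / tan(dip) = 42.7 / tan(49°) = 37.1 m

37.1 m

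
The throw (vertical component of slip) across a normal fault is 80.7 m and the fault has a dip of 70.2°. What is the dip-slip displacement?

85.8 m

dip-slip = throw / sin(dip) = 80.7 / sin(70.2°) = 85.8 m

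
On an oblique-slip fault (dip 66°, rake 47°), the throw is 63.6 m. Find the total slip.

95.2 m

dip-slip = throw / sin(dip) = 63.6 / sin(66°) = 69.62 m
net slip = dip-slip / sin(rake) = 69.62 / sin(47°) = 95.2 m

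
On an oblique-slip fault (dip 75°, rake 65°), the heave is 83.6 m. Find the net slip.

dip-slip = heave / cos(dip) = 83.6 / cos(75°) = 323 m
net slip = dip-slip / sin(rake) = 323 / sin(65°) = 356 m

356 m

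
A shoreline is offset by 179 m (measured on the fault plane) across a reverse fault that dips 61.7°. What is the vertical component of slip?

158 m

throw = dip-slip × sin(dip) = 179 m × sin(61.7°) = 158 m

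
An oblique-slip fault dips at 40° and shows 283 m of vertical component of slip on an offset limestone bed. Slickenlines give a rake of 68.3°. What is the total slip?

474 m

dip-slip = throw / sin(dip) = 283 / sin(40°) = 440.3 m
net slip = dip-slip / sin(rake) = 440.3 / sin(68.3°) = 474 m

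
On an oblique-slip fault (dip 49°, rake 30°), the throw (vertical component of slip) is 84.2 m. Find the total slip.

dip-slip = throw / sin(dip) = 84.2 / sin(49°) = 111.6 m
net slip = dip-slip / sin(rake) = 111.6 / sin(30°) = 223 m

223 m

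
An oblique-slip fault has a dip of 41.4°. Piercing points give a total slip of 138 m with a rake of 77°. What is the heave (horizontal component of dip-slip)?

101 m

dip-slip = net slip × sin(rake) = 138 m × sin(77°) = 134.5 m
heave = dip-slip × cos(dip) = 134.5 × cos(41.4°) = 101 m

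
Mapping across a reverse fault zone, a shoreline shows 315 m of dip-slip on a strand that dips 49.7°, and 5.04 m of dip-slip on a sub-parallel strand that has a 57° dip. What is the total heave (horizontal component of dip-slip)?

206 m

heave_A = 315 × cos(49.7°) = 203.7 m
heave_B = 5.04 × cos(57°) = 2.745 m
total = 203.7 + 2.745 = 206 m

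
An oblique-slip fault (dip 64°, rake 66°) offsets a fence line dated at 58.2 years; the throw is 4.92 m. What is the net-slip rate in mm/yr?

103 mm/yr

dip-slip = throw / sin(dip) = 4.92 / sin(64°) = 5.474 m
net slip = dip-slip / sin(rake) = 5.474 / sin(66°) = 5.992 m
rate = 5.992 m / 58.2 years = 0.103 m/yr = 103 mm/yr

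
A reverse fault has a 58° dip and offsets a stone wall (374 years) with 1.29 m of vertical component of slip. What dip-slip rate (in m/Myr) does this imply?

4070 m/Myr

dip-slip = throw / sin(dip) = 1.29 m / sin(58°) = 1.521 m
rate = 1.521 m / 374 years = 0.00407 m/yr = 4070 m/Myr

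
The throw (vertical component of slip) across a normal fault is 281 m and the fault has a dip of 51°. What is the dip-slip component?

dip-slip = throw / sin(dip) = 281 / sin(51°) = 362 m

362 m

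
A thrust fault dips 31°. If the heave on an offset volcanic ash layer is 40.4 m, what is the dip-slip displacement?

dip-slip = heave / cos(dip) = 40.4 / cos(31°) = 47.1 m

47.1 m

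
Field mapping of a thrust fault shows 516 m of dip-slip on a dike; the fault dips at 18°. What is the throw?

159 m

throw = dip-slip × sin(dip) = 516 m × sin(18°) = 159 m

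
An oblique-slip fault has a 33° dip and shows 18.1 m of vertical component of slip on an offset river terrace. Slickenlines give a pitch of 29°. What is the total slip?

dip-slip = throw / sin(dip) = 18.1 / sin(33°) = 33.23 m
net slip = dip-slip / sin(rake) = 33.23 / sin(29°) = 68.5 m

68.5 m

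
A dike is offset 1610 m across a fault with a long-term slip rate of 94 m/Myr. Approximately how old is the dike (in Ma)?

17.1 Ma

age = offset / rate = 1610 m / (94 m/Myr) = 1.71e+07 yr = 17.1 Ma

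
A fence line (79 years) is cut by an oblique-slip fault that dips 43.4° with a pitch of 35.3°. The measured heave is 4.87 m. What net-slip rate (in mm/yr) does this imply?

dip-slip = heave / cos(dip) = 4.87 / cos(43.4°) = 6.703 m
net slip = dip-slip / sin(rake) = 6.703 / sin(35.3°) = 11.60 m
rate = 11.60 m / 79 years = 0.147 m/yr = 147 mm/yr

147 mm/yr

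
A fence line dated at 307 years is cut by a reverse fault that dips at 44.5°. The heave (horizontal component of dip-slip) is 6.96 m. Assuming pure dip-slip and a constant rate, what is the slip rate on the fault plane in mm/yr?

dip-slip = heave / cos(dip) = 6.96 m / cos(44.5°) = 9.758 m
rate = 9.758 m / 307 years = 0.0318 m/yr = 31.8 mm/yr

31.8 mm/yr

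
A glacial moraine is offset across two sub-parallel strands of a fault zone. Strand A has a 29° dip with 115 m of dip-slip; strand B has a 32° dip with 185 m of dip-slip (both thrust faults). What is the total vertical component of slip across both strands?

154 m

throw_A = 115 × sin(29°) = 55.75 m
throw_B = 185 × sin(32°) = 98.04 m
total = 55.75 + 98.04 = 154 m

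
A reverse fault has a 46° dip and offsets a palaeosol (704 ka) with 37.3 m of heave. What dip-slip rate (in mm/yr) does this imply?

dip-slip = heave / cos(dip) = 37.3 m / cos(46°) = 53.70 m
rate = 53.70 m / 704 ka = 0.0000763 m/yr = 0.0763 mm/yr

0.0763 mm/yr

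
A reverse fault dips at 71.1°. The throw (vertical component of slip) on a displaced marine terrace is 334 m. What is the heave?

heave = throw / tan(dip) = 334 / tan(71.1°) = 114 m

114 m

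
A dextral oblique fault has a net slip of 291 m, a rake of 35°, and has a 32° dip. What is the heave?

142 m

dip-slip = net slip × sin(rake) = 291 m × sin(35°) = 166.9 m
heave = dip-slip × cos(dip) = 166.9 × cos(32°) = 142 m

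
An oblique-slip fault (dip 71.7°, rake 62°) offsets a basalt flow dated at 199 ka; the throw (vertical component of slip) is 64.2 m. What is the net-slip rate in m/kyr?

0.385 m/kyr

dip-slip = throw / sin(dip) = 64.2 / sin(71.7°) = 67.62 m
net slip = dip-slip / sin(rake) = 67.62 / sin(62°) = 76.58 m
rate = 76.58 m / 199 ka = 0.000385 m/yr = 0.385 m/kyr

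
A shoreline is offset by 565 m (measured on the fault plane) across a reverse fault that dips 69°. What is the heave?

202 m

heave = dip-slip × cos(dip) = 565 m × cos(69°) = 202 m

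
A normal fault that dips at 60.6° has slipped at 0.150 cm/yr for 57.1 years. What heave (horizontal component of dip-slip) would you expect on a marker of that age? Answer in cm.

dip-slip = rate × time = 0.150 cm/yr × 57.1 years = 0.08565 m
heave = dip-slip × cos(dip) = 0.08565 × cos(60.6°) = 0.0420 m = 4.20 cm

4.20 cm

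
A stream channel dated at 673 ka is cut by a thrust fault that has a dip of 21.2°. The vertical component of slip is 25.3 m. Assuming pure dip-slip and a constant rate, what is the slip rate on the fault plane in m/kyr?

dip-slip = throw / sin(dip) = 25.3 m / sin(21.2°) = 69.96 m
rate = 69.96 m / 673 ka = 0.000104 m/yr = 0.104 m/kyr

0.104 m/kyr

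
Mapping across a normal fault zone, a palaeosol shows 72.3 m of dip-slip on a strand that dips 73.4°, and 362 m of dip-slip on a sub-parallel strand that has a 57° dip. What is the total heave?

218 m

heave_A = 72.3 × cos(73.4°) = 20.66 m
heave_B = 362 × cos(57°) = 197.2 m
total = 20.66 + 197.2 = 218 m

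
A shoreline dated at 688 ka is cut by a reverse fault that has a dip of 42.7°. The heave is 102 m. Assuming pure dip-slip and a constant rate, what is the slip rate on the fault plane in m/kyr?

dip-slip = heave / cos(dip) = 102 m / cos(42.7°) = 138.8 m
rate = 138.8 m / 688 ka = 0.000202 m/yr = 0.202 m/kyr

0.202 m/kyr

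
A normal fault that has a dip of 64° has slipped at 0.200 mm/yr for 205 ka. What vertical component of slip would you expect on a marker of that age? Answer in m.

36.9 m

dip-slip = rate × time = 0.200 mm/yr × 205 ka = 41 m
throw = dip-slip × sin(dip) = 41 × sin(64°) = 36.9 m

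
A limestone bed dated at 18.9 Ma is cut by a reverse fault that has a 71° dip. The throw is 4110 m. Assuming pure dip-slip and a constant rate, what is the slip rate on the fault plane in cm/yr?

dip-slip = throw / sin(dip) = 4110 m / sin(71°) = 4347 m
rate = 4347 m / 18.9 Ma = 0.000230 m/yr = 0.0230 cm/yr

0.0230 cm/yr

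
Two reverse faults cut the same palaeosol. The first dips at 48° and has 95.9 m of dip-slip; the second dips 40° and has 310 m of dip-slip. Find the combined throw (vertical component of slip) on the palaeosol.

271 m

throw_A = 95.9 × sin(48°) = 71.27 m
throw_B = 310 × sin(40°) = 199.3 m
total = 71.27 + 199.3 = 271 m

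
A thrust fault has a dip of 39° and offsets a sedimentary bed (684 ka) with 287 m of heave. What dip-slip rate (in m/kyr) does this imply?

0.540 m/kyr

dip-slip = heave / cos(dip) = 287 m / cos(39°) = 369.3 m
rate = 369.3 m / 684 ka = 0.000540 m/yr = 0.540 m/kyr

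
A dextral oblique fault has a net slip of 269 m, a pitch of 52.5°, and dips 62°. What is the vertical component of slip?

188 m

dip-slip = net slip × sin(rake) = 269 m × sin(52.5°) = 213.4 m
throw = dip-slip × sin(dip) = 213.4 × sin(62°) = 188 m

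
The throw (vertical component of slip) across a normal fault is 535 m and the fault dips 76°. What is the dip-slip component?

551 m

dip-slip = throw / sin(dip) = 535 / sin(76°) = 551 m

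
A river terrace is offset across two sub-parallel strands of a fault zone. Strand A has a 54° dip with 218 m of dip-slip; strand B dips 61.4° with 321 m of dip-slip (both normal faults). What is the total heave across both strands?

heave_A = 218 × cos(54°) = 128.1 m
heave_B = 321 × cos(61.4°) = 153.7 m
total = 128.1 + 153.7 = 282 m

282 m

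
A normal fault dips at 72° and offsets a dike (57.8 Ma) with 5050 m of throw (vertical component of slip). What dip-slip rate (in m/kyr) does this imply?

dip-slip = throw / sin(dip) = 5050 m / sin(72°) = 5310 m
rate = 5310 m / 57.8 Ma = 0.0000919 m/yr = 0.0919 m/kyr

0.0919 m/kyr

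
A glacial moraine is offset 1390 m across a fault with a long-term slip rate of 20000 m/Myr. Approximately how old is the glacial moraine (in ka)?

age = offset / rate = 1390 m / (20000 m/Myr) = 69500 yr = 69.5 ka

69.5 ka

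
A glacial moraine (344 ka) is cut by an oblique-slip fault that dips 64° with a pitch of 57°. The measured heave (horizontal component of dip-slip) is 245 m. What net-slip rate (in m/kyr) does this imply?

dip-slip = heave / cos(dip) = 245 / cos(64°) = 558.9 m
net slip = dip-slip / sin(rake) = 558.9 / sin(57°) = 666.4 m
rate = 666.4 m / 344 ka = 0.00194 m/yr = 1.94 m/kyr

1.94 m/kyr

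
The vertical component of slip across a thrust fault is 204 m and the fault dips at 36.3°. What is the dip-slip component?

dip-slip = throw / sin(dip) = 204 / sin(36.3°) = 345 m

345 m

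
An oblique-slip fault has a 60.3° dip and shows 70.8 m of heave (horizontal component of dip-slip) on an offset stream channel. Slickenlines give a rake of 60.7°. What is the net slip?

164 m

dip-slip = heave / cos(dip) = 70.8 / cos(60.3°) = 142.9 m
net slip = dip-slip / sin(rake) = 142.9 / sin(60.7°) = 164 m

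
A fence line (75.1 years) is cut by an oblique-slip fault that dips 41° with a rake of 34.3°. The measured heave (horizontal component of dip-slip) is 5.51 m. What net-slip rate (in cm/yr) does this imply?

dip-slip = heave / cos(dip) = 5.51 / cos(41°) = 7.301 m
net slip = dip-slip / sin(rake) = 7.301 / sin(34.3°) = 12.96 m
rate = 12.96 m / 75.1 years = 0.173 m/yr = 17.3 cm/yr

17.3 cm/yr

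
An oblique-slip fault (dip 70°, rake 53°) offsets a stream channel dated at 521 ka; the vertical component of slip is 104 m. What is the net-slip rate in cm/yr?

0.0266 cm/yr

dip-slip = throw / sin(dip) = 104 / sin(70°) = 110.7 m
net slip = dip-slip / sin(rake) = 110.7 / sin(53°) = 138.6 m
rate = 138.6 m / 521 ka = 0.000266 m/yr = 0.0266 cm/yr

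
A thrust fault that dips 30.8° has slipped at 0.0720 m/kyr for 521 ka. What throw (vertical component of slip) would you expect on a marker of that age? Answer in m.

dip-slip = rate × time = 0.0720 m/kyr × 521 ka = 37.51 m
throw = dip-slip × sin(dip) = 37.51 × sin(30.8°) = 19.2 m

19.2 m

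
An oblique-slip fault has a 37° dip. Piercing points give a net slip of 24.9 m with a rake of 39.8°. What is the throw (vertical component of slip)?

9.59 m

dip-slip = net slip × sin(rake) = 24.9 m × sin(39.8°) = 15.94 m
throw = dip-slip × sin(dip) = 15.94 × sin(37°) = 9.59 m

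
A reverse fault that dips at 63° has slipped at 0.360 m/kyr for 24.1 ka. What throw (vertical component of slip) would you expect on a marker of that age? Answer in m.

7.73 m

dip-slip = rate × time = 0.360 m/kyr × 24.1 ka = 8.676 m
throw = dip-slip × sin(dip) = 8.676 × sin(63°) = 7.73 m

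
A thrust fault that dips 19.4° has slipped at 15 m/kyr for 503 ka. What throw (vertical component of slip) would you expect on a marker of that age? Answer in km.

2.51 km

dip-slip = rate × time = 15 m/kyr × 503 ka = 7545 m
throw = dip-slip × sin(dip) = 7545 × sin(19.4°) = 2510 m = 2.51 km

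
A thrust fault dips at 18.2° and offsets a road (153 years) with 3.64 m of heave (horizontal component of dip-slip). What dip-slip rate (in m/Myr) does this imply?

dip-slip = heave / cos(dip) = 3.64 m / cos(18.2°) = 3.832 m
rate = 3.832 m / 153 years = 0.0250 m/yr = 25000 m/Myr

25000 m/Myr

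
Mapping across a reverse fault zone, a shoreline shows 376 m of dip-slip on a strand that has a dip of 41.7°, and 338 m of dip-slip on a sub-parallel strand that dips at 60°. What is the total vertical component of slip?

throw_A = 376 × sin(41.7°) = 250.1 m
throw_B = 338 × sin(60°) = 292.7 m
total = 250.1 + 292.7 = 543 m

543 m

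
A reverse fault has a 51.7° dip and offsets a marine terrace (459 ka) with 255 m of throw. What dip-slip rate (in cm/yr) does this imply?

0.0708 cm/yr

dip-slip = throw / sin(dip) = 255 m / sin(51.7°) = 324.9 m
rate = 324.9 m / 459 ka = 0.000708 m/yr = 0.0708 cm/yr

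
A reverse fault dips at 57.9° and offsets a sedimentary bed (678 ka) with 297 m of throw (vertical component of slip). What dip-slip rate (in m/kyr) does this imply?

dip-slip = throw / sin(dip) = 297 m / sin(57.9°) = 350.6 m
rate = 350.6 m / 678 ka = 0.000517 m/yr = 0.517 m/kyr

0.517 m/kyr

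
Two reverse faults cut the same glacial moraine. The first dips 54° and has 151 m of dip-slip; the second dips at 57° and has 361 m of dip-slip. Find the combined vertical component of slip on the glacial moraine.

throw_A = 151 × sin(54°) = 122.2 m
throw_B = 361 × sin(57°) = 302.8 m
total = 122.2 + 302.8 = 425 m

425 m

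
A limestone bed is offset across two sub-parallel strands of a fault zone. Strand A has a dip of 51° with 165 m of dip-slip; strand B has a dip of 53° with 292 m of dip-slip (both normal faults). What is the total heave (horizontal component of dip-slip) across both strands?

heave_A = 165 × cos(51°) = 103.8 m
heave_B = 292 × cos(53°) = 175.7 m
total = 103.8 + 175.7 = 280 m

280 m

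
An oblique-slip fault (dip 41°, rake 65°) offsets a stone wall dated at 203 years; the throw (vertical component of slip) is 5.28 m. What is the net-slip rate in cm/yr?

4.37 cm/yr

dip-slip = throw / sin(dip) = 5.28 / sin(41°) = 8.048 m
net slip = dip-slip / sin(rake) = 8.048 / sin(65°) = 8.880 m
rate = 8.880 m / 203 years = 0.0437 m/yr = 4.37 cm/yr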